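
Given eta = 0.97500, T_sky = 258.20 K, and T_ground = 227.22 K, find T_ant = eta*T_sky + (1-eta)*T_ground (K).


T_ant = 0.97500 * 258.20 + (1 - 0.97500) * 227.22 = 257.4 K

257.4 K


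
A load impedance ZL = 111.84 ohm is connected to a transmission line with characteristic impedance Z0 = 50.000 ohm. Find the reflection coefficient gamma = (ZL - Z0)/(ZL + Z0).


gamma = (111.84 - 50.000) / (111.84 + 50.000) = 0.3821

0.3821


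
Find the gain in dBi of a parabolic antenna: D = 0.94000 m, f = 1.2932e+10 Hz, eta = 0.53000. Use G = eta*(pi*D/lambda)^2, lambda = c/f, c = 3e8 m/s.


lambda = c / f = 3.0000e+08 / 1.2932e+10 = 0.02319827 m
G_linear = 0.53000 * (pi * 0.94000 / 0.02319827)^2 = 8588.555
G_dBi = 10 * log10(8588.555) = 39.34 dBi

39.34 dBi


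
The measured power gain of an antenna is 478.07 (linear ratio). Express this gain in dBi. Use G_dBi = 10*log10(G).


G_dBi = 10 * log10(478.07) = 26.79 dBi

26.79 dBi


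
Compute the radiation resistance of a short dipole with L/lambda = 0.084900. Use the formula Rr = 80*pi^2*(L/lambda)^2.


Rr = 80 * pi^2 * (0.084900)^2 = 80 * 9.869604 * 7.208010e-03 = 5.691 ohm

5.691 ohm


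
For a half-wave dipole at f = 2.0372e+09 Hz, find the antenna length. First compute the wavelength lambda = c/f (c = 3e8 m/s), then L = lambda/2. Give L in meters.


lambda = c / f = 3.0000e+08 / 2.0372e+09 = 0.1472609 m
L = lambda / 2 = 0.1472609 / 2 = 0.07363 m

0.07363 m


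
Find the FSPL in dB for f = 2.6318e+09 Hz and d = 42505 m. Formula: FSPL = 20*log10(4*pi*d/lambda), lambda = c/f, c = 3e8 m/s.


lambda = c / f = 3.0000e+08 / 2.6318e+09 = 0.1139904 m
FSPL = 20 * log10(4*pi*42505/0.1139904) = 133.4 dB

133.4 dB


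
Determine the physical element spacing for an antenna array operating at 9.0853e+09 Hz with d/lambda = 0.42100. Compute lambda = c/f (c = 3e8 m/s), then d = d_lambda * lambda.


lambda = c / f = 3.0000e+08 / 9.0853e+09 = 0.03302037 m
d = 0.42100 * 0.03302037 = 0.01390 m

0.01390 m


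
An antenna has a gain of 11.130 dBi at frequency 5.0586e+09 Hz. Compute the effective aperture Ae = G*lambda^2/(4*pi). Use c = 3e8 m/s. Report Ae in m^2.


lambda = c / f = 3.0000e+08 / 5.0586e+09 = 0.05930495 m
G_linear = 10^(11.130/10) = 12.97179
Ae = G_linear * lambda^2 / (4*pi) = 12.97179 * 0.05930495^2 / (4*pi) = 3.631e-03 m^2

3.631e-03 m^2


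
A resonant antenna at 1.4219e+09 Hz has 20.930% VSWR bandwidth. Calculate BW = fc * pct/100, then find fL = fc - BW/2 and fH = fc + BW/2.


BW = 1.4219e+09 * 20.930/100 = 2.976037e+08 Hz
fL = 1.4219e+09 - 2.976037e+08/2 = 1.273e+09 Hz
fH = 1.4219e+09 + 2.976037e+08/2 = 1.571e+09 Hz

BW=2.976e+08 Hz, fL=1.273e+09 Hz, fH=1.571e+09 Hz


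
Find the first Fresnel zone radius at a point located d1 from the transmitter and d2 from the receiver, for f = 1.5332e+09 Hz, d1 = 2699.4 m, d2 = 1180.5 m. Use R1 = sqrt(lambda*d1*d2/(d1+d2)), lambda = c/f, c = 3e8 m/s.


lambda = c / f = 3.0000e+08 / 1.5332e+09 = 0.1956692 m
R1 = sqrt(0.1956692 * 2699.4 * 1180.5 / (2699.4 + 1180.5)) = 12.68 m

12.68 m


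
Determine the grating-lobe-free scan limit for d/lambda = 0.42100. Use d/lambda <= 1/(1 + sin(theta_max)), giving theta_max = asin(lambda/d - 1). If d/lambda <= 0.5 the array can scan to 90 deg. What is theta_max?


lambda/d - 1 = 1/0.42100 - 1 = 1.375297 >= 1
d/lambda <= 0.5, so the array can scan to endfire without grating lobes: theta_max = 90 deg

90 deg


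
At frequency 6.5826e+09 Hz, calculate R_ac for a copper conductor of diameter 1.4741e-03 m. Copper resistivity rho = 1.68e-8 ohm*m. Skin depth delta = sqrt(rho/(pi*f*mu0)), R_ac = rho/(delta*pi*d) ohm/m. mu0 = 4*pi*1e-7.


delta = sqrt(1.68e-8 / (pi * 6.5826e+09 * 4*pi*1e-7)) = 8.040370e-07 m
R_ac = 1.68e-8 / (8.040370e-07 * pi * 1.4741e-03) = 4.512 ohm/m

4.512 ohm/m


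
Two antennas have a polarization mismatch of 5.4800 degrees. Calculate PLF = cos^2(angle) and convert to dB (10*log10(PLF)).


PLF_linear = cos^2(5.4800 deg) = 0.9908801
PLF_dB = 10 * log10(0.9908801) = -0.03979 dB

-0.03979 dB


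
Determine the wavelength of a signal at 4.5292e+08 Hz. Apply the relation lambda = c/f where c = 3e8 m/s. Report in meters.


lambda = c / f = 3.0000e+08 / 4.5292e+08 = 0.6624 m

0.6624 m


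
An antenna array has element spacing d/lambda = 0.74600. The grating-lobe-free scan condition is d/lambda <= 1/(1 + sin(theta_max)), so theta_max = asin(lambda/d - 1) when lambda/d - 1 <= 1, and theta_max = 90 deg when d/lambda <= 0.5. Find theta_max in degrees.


lambda/d - 1 = 1/0.74600 - 1 = 0.3404826
theta_max = asin(0.3404826) = 19.91 deg

19.91 deg


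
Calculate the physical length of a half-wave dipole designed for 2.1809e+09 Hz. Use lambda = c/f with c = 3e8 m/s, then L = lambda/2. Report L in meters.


lambda = c / f = 3.0000e+08 / 2.1809e+09 = 0.1375579 m
L = lambda / 2 = 0.1375579 / 2 = 0.06878 m

0.06878 m


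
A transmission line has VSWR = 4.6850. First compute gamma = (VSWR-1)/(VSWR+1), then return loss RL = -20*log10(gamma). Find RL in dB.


gamma = (4.6850 - 1) / (4.6850 + 1) = 0.6481970
RL = -20 * log10(0.6481970) = 3.766 dB

3.766 dB


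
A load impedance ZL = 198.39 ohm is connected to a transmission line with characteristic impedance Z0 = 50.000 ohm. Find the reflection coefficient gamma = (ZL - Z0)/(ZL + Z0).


gamma = (198.39 - 50.000) / (198.39 + 50.000) = 0.5974

0.5974


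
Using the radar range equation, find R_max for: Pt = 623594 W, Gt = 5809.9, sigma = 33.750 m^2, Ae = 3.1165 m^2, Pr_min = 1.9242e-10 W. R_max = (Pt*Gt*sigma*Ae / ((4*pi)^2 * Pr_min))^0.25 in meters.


R^4 = 623594*5809.9*33.750*3.1165 / ((4*pi)^2 * 1.9242e-10) = 1.254127e+19
R_max = 1.254127e+19^0.25 = 59509 m

59509 m


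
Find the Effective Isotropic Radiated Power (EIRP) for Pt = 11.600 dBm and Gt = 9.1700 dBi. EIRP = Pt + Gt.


EIRP = Pt + Gt = 11.600 + 9.1700 = 20.77 dBm

20.77 dBm


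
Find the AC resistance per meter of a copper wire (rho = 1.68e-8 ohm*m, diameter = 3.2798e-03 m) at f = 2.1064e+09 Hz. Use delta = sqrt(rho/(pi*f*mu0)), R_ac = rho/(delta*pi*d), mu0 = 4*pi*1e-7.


delta = sqrt(1.68e-8 / (pi * 2.1064e+09 * 4*pi*1e-7)) = 1.421361e-06 m
R_ac = 1.68e-8 / (1.421361e-06 * pi * 3.2798e-03) = 1.147 ohm/m

1.147 ohm/m


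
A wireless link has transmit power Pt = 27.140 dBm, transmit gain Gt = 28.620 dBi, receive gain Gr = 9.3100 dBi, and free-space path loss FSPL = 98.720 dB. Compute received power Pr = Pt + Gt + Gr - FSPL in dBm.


Pr = 27.140 + 28.620 + 9.3100 - 98.720 = -33.65 dBm

-33.65 dBm


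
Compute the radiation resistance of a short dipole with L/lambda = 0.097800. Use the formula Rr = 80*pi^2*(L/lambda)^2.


Rr = 80 * pi^2 * (0.097800)^2 = 80 * 9.869604 * 9.564840e-03 = 7.552 ohm

7.552 ohm


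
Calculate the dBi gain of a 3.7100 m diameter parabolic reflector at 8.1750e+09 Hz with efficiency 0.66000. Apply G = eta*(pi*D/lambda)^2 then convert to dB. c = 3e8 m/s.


lambda = c / f = 3.0000e+08 / 8.1750e+09 = 0.03669725 m
G_linear = 0.66000 * (pi * 3.7100 / 0.03669725)^2 = 66577.04
G_dBi = 10 * log10(66577.04) = 48.23 dBi

48.23 dBi


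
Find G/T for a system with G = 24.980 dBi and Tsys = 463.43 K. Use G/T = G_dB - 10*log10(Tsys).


G/T = 24.980 - 10*log10(463.43) = 24.980 - 26.65984 = -1.680 dB/K

-1.680 dB/K


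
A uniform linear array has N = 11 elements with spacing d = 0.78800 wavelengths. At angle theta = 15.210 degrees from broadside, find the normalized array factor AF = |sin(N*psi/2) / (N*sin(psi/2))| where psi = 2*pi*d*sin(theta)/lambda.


psi = 2*pi*0.78800*sin(15.210 deg) = 1.298972 rad
AF = |sin(11*1.298972/2) / (11*sin(1.298972/2))| = 0.1140

0.1140


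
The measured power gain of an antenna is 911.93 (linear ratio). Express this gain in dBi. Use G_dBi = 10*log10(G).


G_dBi = 10 * log10(911.93) = 29.60 dBi

29.60 dBi


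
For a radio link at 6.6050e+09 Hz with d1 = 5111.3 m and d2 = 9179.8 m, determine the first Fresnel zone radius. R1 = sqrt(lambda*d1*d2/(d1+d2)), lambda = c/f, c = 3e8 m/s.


lambda = c / f = 3.0000e+08 / 6.6050e+09 = 0.04542014 m
R1 = sqrt(0.04542014 * 5111.3 * 9179.8 / (5111.3 + 9179.8)) = 12.21 m

12.21 m


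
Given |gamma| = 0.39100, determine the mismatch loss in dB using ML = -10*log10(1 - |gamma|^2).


ML = -10 * log10(1 - 0.39100^2) = -10 * log10(0.847119) = 0.7206 dB

0.7206 dB


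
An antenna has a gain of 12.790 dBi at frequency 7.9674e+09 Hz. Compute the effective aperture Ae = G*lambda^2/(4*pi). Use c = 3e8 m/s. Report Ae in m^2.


lambda = c / f = 3.0000e+08 / 7.9674e+09 = 0.03765344 m
G_linear = 10^(12.790/10) = 19.01078
Ae = G_linear * lambda^2 / (4*pi) = 19.01078 * 0.03765344^2 / (4*pi) = 2.145e-03 m^2

2.145e-03 m^2


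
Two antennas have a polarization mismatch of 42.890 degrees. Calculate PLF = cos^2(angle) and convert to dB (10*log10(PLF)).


PLF_linear = cos^2(42.890 deg) = 0.5367932
PLF_dB = 10 * log10(0.5367932) = -2.702 dB

-2.702 dB


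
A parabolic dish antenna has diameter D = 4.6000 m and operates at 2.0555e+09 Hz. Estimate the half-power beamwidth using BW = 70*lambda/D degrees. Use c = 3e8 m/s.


lambda = c / f = 3.0000e+08 / 2.0555e+09 = 0.1459499 m
BW = 70 * 0.1459499 / 4.6000 = 2.221 deg

2.221 deg


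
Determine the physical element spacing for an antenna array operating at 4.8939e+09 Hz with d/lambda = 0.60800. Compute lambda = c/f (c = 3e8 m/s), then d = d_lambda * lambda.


lambda = c / f = 3.0000e+08 / 4.8939e+09 = 0.06130080 m
d = 0.60800 * 0.06130080 = 0.03727 m

0.03727 m


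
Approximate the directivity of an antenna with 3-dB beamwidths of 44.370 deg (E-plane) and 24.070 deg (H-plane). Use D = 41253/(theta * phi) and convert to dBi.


D_linear = 41253 / (44.370 * 24.070) = 38.62691
D_dBi = 10 * log10(38.62691) = 15.87 dBi

15.87 dBi


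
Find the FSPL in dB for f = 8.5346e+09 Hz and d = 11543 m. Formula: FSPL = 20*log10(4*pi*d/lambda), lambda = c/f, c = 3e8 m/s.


lambda = c / f = 3.0000e+08 / 8.5346e+09 = 0.03515103 m
FSPL = 20 * log10(4*pi*11543/0.03515103) = 132.3 dB

132.3 dB


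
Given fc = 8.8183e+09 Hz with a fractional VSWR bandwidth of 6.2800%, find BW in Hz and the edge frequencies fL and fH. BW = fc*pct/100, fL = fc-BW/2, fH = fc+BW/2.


BW = 8.8183e+09 * 6.2800/100 = 5.537892e+08 Hz
fL = 8.8183e+09 - 5.537892e+08/2 = 8.541e+09 Hz
fH = 8.8183e+09 + 5.537892e+08/2 = 9.095e+09 Hz

BW=5.538e+08 Hz, fL=8.541e+09 Hz, fH=9.095e+09 Hz


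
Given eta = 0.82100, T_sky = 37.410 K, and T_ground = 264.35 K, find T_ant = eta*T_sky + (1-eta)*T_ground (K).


T_ant = 0.82100 * 37.410 + (1 - 0.82100) * 264.35 = 78.03 K

78.03 K


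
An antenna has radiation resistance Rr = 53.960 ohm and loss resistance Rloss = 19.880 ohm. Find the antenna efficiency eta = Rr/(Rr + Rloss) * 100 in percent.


eta = 53.960 / (53.960 + 19.880) * 100 = 73.08%

73.08%


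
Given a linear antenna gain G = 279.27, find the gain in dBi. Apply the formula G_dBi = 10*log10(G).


G_dBi = 10 * log10(279.27) = 24.46 dBi

24.46 dBi


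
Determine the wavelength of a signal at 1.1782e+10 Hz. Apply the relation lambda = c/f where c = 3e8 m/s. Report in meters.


lambda = c / f = 3.0000e+08 / 1.1782e+10 = 0.02546 m

0.02546 m


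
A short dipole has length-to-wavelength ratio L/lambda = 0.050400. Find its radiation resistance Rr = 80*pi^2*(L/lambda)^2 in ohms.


Rr = 80 * pi^2 * (0.050400)^2 = 80 * 9.869604 * 2.540160e-03 = 2.006 ohm

2.006 ohm


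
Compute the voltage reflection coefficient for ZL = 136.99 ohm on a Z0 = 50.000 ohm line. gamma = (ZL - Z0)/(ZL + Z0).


gamma = (136.99 - 50.000) / (136.99 + 50.000) = 0.4652

0.4652


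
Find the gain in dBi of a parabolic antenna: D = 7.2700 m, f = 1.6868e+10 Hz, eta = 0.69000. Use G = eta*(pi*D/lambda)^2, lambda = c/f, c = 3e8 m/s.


lambda = c / f = 3.0000e+08 / 1.6868e+10 = 0.01778516 m
G_linear = 0.69000 * (pi * 7.2700 / 0.01778516)^2 = 1.137895e+06
G_dBi = 10 * log10(1.137895e+06) = 60.56 dBi

60.56 dBi


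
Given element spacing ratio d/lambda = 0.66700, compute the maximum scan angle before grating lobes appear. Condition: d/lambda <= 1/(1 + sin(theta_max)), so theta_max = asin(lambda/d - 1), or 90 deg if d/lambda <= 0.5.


lambda/d - 1 = 1/0.66700 - 1 = 0.4992504
theta_max = asin(0.4992504) = 29.95 deg

29.95 deg


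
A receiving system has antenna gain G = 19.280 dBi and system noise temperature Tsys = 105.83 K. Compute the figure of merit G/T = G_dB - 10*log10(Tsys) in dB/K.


G/T = 19.280 - 10*log10(105.83) = 19.280 - 20.24609 = -0.9661 dB/K

-0.9661 dB/K


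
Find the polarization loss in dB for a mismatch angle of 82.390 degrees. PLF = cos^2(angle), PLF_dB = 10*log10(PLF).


PLF_linear = cos^2(82.390 deg) = 0.01753754
PLF_dB = 10 * log10(0.01753754) = -17.56 dB

-17.56 dB


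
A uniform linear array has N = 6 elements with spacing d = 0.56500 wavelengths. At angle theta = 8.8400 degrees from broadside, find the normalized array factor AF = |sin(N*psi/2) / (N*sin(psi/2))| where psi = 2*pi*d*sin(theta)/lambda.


psi = 2*pi*0.56500*sin(8.8400 deg) = 0.5455487 rad
AF = |sin(6*0.5455487/2) / (6*sin(0.5455487/2))| = 0.6173

0.6173


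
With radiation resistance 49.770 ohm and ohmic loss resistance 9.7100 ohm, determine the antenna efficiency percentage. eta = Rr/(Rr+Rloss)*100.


eta = 49.770 / (49.770 + 9.7100) * 100 = 83.68%

83.68%


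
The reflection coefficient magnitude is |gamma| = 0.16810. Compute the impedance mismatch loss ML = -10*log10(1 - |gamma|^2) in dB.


ML = -10 * log10(1 - 0.16810^2) = -10 * log10(0.97174239) = 0.1245 dB

0.1245 dB


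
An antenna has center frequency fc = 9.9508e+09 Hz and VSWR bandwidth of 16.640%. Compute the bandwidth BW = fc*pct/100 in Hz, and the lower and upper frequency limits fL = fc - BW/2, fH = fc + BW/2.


BW = 9.9508e+09 * 16.640/100 = 1.655813e+09 Hz
fL = 9.9508e+09 - 1.655813e+09/2 = 9.123e+09 Hz
fH = 9.9508e+09 + 1.655813e+09/2 = 1.078e+10 Hz

BW=1.656e+09 Hz, fL=9.123e+09 Hz, fH=1.078e+10 Hz


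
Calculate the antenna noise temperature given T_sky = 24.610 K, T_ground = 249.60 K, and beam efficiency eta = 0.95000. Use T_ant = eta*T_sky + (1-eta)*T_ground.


T_ant = 0.95000 * 24.610 + (1 - 0.95000) * 249.60 = 35.86 K

35.86 K


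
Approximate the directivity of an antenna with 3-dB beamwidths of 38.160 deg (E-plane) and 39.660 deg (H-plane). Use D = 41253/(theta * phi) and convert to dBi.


D_linear = 41253 / (38.160 * 39.660) = 27.25803
D_dBi = 10 * log10(27.25803) = 14.35 dBi

14.35 dBi


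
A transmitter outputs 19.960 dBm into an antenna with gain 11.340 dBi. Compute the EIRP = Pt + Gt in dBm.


EIRP = Pt + Gt = 19.960 + 11.340 = 31.30 dBm

31.30 dBm


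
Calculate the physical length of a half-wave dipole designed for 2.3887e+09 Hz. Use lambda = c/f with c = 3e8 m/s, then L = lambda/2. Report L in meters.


lambda = c / f = 3.0000e+08 / 2.3887e+09 = 0.1255913 m
L = lambda / 2 = 0.1255913 / 2 = 0.06280 m

0.06280 m


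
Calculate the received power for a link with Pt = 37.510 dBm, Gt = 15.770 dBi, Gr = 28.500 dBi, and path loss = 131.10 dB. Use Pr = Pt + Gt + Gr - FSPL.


Pr = 37.510 + 15.770 + 28.500 - 131.10 = -49.32 dBm

-49.32 dBm


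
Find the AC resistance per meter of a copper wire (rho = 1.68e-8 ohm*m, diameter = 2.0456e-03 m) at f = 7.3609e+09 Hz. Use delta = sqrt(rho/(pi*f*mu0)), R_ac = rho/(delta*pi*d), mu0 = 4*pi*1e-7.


delta = sqrt(1.68e-8 / (pi * 7.3609e+09 * 4*pi*1e-7)) = 7.603426e-07 m
R_ac = 1.68e-8 / (7.603426e-07 * pi * 2.0456e-03) = 3.438 ohm/m

3.438 ohm/m


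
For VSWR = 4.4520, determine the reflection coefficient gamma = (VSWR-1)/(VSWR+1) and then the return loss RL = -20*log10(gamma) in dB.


gamma = (4.4520 - 1) / (4.4520 + 1) = 0.6331621
RL = -20 * log10(0.6331621) = 3.970 dB

3.970 dB


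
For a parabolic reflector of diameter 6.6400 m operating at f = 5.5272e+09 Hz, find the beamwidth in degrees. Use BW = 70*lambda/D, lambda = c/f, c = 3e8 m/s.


lambda = c / f = 3.0000e+08 / 5.5272e+09 = 0.05427703 m
BW = 70 * 0.05427703 / 6.6400 = 0.5722 deg

0.5722 deg


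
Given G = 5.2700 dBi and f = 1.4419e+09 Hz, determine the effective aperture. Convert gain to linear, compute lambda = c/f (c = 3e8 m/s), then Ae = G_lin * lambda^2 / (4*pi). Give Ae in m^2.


lambda = c / f = 3.0000e+08 / 1.4419e+09 = 0.2080588 m
G_linear = 10^(5.2700/10) = 3.365116
Ae = G_linear * lambda^2 / (4*pi) = 3.365116 * 0.2080588^2 / (4*pi) = 0.01159 m^2

0.01159 m^2


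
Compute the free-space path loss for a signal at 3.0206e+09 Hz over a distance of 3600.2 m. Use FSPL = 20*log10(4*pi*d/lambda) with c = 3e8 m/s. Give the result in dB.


lambda = c / f = 3.0000e+08 / 3.0206e+09 = 0.09931802 m
FSPL = 20 * log10(4*pi*3600.2/0.09931802) = 113.2 dB

113.2 dB


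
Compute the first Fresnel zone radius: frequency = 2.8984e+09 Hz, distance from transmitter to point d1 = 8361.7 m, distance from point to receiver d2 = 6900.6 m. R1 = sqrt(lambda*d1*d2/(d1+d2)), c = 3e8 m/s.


lambda = c / f = 3.0000e+08 / 2.8984e+09 = 0.1035054 m
R1 = sqrt(0.1035054 * 8361.7 * 6900.6 / (8361.7 + 6900.6)) = 19.78 m

19.78 m


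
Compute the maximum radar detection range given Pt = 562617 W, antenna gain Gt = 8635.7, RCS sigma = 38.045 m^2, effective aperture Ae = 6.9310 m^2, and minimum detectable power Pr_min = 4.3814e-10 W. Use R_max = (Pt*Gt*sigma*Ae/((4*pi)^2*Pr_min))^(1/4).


R^4 = 562617*8635.7*38.045*6.9310 / ((4*pi)^2 * 4.3814e-10) = 1.851703e+19
R_max = 1.851703e+19^0.25 = 65598 m

65598 m


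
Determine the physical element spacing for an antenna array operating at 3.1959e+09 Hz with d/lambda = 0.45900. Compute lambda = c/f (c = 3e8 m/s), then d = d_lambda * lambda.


lambda = c / f = 3.0000e+08 / 3.1959e+09 = 0.09387027 m
d = 0.45900 * 0.09387027 = 0.04309 m

0.04309 m


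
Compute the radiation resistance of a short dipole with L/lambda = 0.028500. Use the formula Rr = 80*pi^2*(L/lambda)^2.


Rr = 80 * pi^2 * (0.028500)^2 = 80 * 9.869604 * 8.122500e-04 = 0.6413 ohm

0.6413 ohm


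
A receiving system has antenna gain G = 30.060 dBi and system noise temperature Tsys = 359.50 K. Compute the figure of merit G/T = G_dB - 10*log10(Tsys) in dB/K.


G/T = 30.060 - 10*log10(359.50) = 30.060 - 25.55699 = 4.503 dB/K

4.503 dB/K


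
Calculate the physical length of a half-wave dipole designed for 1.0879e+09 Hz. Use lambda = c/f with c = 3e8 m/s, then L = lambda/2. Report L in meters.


lambda = c / f = 3.0000e+08 / 1.0879e+09 = 0.2757606 m
L = lambda / 2 = 0.2757606 / 2 = 0.1379 m

0.1379 m


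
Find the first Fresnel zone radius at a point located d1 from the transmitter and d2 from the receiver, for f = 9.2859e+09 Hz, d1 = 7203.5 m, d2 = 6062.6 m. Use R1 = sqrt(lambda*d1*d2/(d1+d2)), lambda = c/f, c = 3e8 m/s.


lambda = c / f = 3.0000e+08 / 9.2859e+09 = 0.03230705 m
R1 = sqrt(0.03230705 * 7203.5 * 6062.6 / (7203.5 + 6062.6)) = 10.31 m

10.31 m


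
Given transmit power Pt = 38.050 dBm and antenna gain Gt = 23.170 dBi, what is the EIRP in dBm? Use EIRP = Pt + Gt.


EIRP = Pt + Gt = 38.050 + 23.170 = 61.22 dBm

61.22 dBm


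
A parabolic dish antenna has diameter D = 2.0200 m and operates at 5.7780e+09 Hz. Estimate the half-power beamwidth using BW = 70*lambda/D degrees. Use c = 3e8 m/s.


lambda = c / f = 3.0000e+08 / 5.7780e+09 = 0.05192108 m
BW = 70 * 0.05192108 / 2.0200 = 1.799 deg

1.799 deg


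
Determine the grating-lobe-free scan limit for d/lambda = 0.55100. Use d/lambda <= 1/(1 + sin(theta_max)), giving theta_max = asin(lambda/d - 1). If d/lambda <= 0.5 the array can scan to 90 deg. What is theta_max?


lambda/d - 1 = 1/0.55100 - 1 = 0.8148820
theta_max = asin(0.8148820) = 54.58 deg

54.58 deg


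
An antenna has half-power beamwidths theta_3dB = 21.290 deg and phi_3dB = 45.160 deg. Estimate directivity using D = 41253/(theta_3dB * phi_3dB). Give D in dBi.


D_linear = 41253 / (21.290 * 45.160) = 42.90678
D_dBi = 10 * log10(42.90678) = 16.33 dBi

16.33 dBi


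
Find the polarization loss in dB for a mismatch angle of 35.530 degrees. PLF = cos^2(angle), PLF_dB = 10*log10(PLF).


PLF_linear = cos^2(35.530 deg) = 0.6622889
PLF_dB = 10 * log10(0.6622889) = -1.790 dB

-1.790 dB


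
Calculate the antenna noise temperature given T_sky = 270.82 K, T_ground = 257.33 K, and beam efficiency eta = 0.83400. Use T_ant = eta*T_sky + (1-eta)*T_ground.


T_ant = 0.83400 * 270.82 + (1 - 0.83400) * 257.33 = 268.6 K

268.6 K


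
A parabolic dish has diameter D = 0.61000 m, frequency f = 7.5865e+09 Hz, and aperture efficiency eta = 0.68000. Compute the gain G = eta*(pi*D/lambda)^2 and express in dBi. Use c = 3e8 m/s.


lambda = c / f = 3.0000e+08 / 7.5865e+09 = 0.03954393 m
G_linear = 0.68000 * (pi * 0.61000 / 0.03954393)^2 = 1597.014
G_dBi = 10 * log10(1597.014) = 32.03 dBi

32.03 dBi


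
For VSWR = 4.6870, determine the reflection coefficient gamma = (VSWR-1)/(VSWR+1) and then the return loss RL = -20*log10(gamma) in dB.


gamma = (4.6870 - 1) / (4.6870 + 1) = 0.6483207
RL = -20 * log10(0.6483207) = 3.764 dB

3.764 dB


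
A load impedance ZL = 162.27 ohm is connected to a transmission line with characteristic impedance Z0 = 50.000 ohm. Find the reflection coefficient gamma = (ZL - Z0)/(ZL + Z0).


gamma = (162.27 - 50.000) / (162.27 + 50.000) = 0.5289

0.5289


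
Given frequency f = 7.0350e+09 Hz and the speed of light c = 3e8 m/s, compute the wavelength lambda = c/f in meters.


lambda = c / f = 3.0000e+08 / 7.0350e+09 = 0.04264 m

0.04264 m


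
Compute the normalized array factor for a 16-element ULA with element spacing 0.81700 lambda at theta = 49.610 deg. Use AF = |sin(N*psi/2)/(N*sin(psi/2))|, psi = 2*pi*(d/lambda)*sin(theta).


psi = 2*pi*0.81700*sin(49.610 deg) = 3.909833 rad
AF = |sin(16*3.909833/2) / (16*sin(3.909833/2))| = 9.224e-03

9.224e-03


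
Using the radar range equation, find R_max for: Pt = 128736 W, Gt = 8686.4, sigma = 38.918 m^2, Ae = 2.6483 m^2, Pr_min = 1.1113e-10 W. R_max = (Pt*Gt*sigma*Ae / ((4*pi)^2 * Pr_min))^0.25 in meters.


R^4 = 128736*8686.4*38.918*2.6483 / ((4*pi)^2 * 1.1113e-10) = 6.567597e+18
R_max = 6.567597e+18^0.25 = 50623 m

50623 m


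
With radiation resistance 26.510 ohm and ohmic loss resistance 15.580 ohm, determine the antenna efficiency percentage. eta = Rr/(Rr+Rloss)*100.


eta = 26.510 / (26.510 + 15.580) * 100 = 62.98%

62.98%


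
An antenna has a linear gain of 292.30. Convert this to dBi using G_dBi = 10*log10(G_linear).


G_dBi = 10 * log10(292.30) = 24.66 dBi

24.66 dBi


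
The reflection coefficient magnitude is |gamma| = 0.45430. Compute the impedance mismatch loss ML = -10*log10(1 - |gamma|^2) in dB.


ML = -10 * log10(1 - 0.45430^2) = -10 * log10(0.79361151) = 1.004 dB

1.004 dB


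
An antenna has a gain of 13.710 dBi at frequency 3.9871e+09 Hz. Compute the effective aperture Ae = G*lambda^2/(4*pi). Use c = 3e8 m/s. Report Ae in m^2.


lambda = c / f = 3.0000e+08 / 3.9871e+09 = 0.07524266 m
G_linear = 10^(13.710/10) = 23.49633
Ae = G_linear * lambda^2 / (4*pi) = 23.49633 * 0.07524266^2 / (4*pi) = 0.01059 m^2

0.01059 m^2


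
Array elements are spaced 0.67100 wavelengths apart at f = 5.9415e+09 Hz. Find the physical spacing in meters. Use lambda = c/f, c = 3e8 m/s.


lambda = c / f = 3.0000e+08 / 5.9415e+09 = 0.05049230 m
d = 0.67100 * 0.05049230 = 0.03388 m

0.03388 m


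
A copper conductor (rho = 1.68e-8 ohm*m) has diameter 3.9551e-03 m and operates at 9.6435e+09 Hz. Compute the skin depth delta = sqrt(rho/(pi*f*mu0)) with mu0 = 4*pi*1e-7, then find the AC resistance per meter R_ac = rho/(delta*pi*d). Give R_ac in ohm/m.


delta = sqrt(1.68e-8 / (pi * 9.6435e+09 * 4*pi*1e-7)) = 6.642896e-07 m
R_ac = 1.68e-8 / (6.642896e-07 * pi * 3.9551e-03) = 2.035 ohm/m

2.035 ohm/m


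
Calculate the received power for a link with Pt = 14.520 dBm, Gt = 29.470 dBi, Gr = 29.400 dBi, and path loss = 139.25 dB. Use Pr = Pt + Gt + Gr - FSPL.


Pr = 14.520 + 29.470 + 29.400 - 139.25 = -65.86 dBm

-65.86 dBm


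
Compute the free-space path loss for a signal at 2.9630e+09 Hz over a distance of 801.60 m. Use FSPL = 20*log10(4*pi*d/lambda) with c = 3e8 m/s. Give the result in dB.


lambda = c / f = 3.0000e+08 / 2.9630e+09 = 0.1012487 m
FSPL = 20 * log10(4*pi*801.60/0.1012487) = 99.96 dB

99.96 dB


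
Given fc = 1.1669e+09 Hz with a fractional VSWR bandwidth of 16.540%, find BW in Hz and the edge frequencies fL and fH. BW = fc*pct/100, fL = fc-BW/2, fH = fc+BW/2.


BW = 1.1669e+09 * 16.540/100 = 1.930053e+08 Hz
fL = 1.1669e+09 - 1.930053e+08/2 = 1.070e+09 Hz
fH = 1.1669e+09 + 1.930053e+08/2 = 1.263e+09 Hz

BW=1.930e+08 Hz, fL=1.070e+09 Hz, fH=1.263e+09 Hz


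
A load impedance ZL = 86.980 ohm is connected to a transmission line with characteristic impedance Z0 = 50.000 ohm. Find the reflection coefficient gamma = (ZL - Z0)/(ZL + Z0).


gamma = (86.980 - 50.000) / (86.980 + 50.000) = 0.2700

0.2700


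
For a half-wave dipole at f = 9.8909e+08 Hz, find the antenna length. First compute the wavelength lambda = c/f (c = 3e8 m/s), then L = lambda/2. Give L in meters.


lambda = c / f = 3.0000e+08 / 9.8909e+08 = 0.3033091 m
L = lambda / 2 = 0.3033091 / 2 = 0.1517 m

0.1517 m


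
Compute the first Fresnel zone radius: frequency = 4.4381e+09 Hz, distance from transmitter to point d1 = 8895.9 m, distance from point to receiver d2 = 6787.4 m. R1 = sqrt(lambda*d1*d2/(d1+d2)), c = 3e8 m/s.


lambda = c / f = 3.0000e+08 / 4.4381e+09 = 0.06759649 m
R1 = sqrt(0.06759649 * 8895.9 * 6787.4 / (8895.9 + 6787.4)) = 16.13 m

16.13 m


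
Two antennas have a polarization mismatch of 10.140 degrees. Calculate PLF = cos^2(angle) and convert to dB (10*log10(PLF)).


PLF_linear = cos^2(10.140 deg) = 0.9690050
PLF_dB = 10 * log10(0.9690050) = -0.1367 dB

-0.1367 dB


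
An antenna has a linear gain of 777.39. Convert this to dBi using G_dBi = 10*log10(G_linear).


G_dBi = 10 * log10(777.39) = 28.91 dBi

28.91 dBi


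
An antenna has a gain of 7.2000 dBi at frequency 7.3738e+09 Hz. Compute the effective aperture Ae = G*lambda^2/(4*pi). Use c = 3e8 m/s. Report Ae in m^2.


lambda = c / f = 3.0000e+08 / 7.3738e+09 = 0.04068459 m
G_linear = 10^(7.2000/10) = 5.248075
Ae = G_linear * lambda^2 / (4*pi) = 5.248075 * 0.04068459^2 / (4*pi) = 6.913e-04 m^2

6.913e-04 m^2


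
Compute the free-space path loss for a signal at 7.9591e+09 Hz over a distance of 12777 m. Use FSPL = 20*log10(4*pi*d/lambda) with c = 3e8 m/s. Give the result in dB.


lambda = c / f = 3.0000e+08 / 7.9591e+09 = 0.03769270 m
FSPL = 20 * log10(4*pi*12777/0.03769270) = 132.6 dB

132.6 dB


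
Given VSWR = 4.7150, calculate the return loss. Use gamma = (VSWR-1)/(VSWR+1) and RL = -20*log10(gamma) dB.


gamma = (4.7150 - 1) / (4.7150 + 1) = 0.6500437
RL = -20 * log10(0.6500437) = 3.741 dB

3.741 dB


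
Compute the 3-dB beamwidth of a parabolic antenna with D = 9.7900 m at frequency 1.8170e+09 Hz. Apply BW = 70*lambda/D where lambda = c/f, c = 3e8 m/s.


lambda = c / f = 3.0000e+08 / 1.8170e+09 = 0.1651073 m
BW = 70 * 0.1651073 / 9.7900 = 1.181 deg

1.181 deg


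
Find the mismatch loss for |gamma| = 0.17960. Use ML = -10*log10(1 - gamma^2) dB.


ML = -10 * log10(1 - 0.17960^2) = -10 * log10(0.96774384) = 0.1424 dB

0.1424 dB


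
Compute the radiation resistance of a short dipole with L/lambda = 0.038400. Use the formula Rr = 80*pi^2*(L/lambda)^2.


Rr = 80 * pi^2 * (0.038400)^2 = 80 * 9.869604 * 1.474560e-03 = 1.164 ohm

1.164 ohm


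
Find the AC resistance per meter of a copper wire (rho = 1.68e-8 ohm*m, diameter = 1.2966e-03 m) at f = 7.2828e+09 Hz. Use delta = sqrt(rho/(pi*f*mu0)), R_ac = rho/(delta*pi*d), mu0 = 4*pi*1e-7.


delta = sqrt(1.68e-8 / (pi * 7.2828e+09 * 4*pi*1e-7)) = 7.644086e-07 m
R_ac = 1.68e-8 / (7.644086e-07 * pi * 1.2966e-03) = 5.395 ohm/m

5.395 ohm/m


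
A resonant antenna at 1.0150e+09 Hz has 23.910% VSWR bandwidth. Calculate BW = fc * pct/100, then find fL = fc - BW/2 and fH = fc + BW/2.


BW = 1.0150e+09 * 23.910/100 = 2.426865e+08 Hz
fL = 1.0150e+09 - 2.426865e+08/2 = 8.937e+08 Hz
fH = 1.0150e+09 + 2.426865e+08/2 = 1.136e+09 Hz

BW=2.427e+08 Hz, fL=8.937e+08 Hz, fH=1.136e+09 Hz


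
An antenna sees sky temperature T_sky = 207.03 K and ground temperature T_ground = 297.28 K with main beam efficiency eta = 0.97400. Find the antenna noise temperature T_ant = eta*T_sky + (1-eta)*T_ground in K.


T_ant = 0.97400 * 207.03 + (1 - 0.97400) * 297.28 = 209.4 K

209.4 K


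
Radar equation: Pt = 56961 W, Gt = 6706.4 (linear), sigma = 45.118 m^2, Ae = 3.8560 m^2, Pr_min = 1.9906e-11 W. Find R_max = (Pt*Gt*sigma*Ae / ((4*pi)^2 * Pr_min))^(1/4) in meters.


R^4 = 56961*6706.4*45.118*3.8560 / ((4*pi)^2 * 1.9906e-11) = 2.114220e+19
R_max = 2.114220e+19^0.25 = 67809 m

67809 m


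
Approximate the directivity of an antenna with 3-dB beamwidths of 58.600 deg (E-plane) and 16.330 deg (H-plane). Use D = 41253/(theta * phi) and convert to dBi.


D_linear = 41253 / (58.600 * 16.330) = 43.10938
D_dBi = 10 * log10(43.10938) = 16.35 dBi

16.35 dBi


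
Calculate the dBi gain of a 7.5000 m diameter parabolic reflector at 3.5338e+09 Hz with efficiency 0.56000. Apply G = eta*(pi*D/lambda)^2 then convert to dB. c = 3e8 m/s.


lambda = c / f = 3.0000e+08 / 3.5338e+09 = 0.08489445 m
G_linear = 0.56000 * (pi * 7.5000 / 0.08489445)^2 = 43137.18
G_dBi = 10 * log10(43137.18) = 46.35 dBi

46.35 dBi


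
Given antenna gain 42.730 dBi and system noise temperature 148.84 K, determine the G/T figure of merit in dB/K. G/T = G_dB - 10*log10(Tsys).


G/T = 42.730 - 10*log10(148.84) = 42.730 - 21.72720 = 21.00 dB/K

21.00 dB/K


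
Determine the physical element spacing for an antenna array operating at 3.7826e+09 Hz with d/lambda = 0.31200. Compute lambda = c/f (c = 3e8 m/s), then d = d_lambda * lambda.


lambda = c / f = 3.0000e+08 / 3.7826e+09 = 0.07931053 m
d = 0.31200 * 0.07931053 = 0.02474 m

0.02474 m


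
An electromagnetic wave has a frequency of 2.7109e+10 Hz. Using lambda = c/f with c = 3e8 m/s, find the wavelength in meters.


lambda = c / f = 3.0000e+08 / 2.7109e+10 = 0.01107 m

0.01107 m


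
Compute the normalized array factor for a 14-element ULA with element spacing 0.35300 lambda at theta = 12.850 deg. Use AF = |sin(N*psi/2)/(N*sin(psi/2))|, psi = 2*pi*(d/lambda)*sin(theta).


psi = 2*pi*0.35300*sin(12.850 deg) = 0.4932739 rad
AF = |sin(14*0.4932739/2) / (14*sin(0.4932739/2))| = 0.08962

0.08962


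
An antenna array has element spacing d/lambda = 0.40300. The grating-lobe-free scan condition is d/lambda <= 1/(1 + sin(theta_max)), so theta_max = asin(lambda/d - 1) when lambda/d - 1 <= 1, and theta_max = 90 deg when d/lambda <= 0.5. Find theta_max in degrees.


lambda/d - 1 = 1/0.40300 - 1 = 1.481390 >= 1
d/lambda <= 0.5, so the array can scan to endfire without grating lobes: theta_max = 90 deg

90 deg


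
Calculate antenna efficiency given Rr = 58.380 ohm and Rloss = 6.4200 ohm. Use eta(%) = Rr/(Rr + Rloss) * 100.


eta = 58.380 / (58.380 + 6.4200) * 100 = 90.09%

90.09%


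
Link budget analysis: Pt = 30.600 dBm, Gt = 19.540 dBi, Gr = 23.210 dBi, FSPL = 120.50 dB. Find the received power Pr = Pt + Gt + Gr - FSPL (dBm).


Pr = 30.600 + 19.540 + 23.210 - 120.50 = -47.15 dBm

-47.15 dBm


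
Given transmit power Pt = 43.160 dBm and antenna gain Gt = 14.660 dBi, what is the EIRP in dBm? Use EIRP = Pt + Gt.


EIRP = Pt + Gt = 43.160 + 14.660 = 57.82 dBm

57.82 dBm


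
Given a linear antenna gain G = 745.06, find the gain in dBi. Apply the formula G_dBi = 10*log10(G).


G_dBi = 10 * log10(745.06) = 28.72 dBi

28.72 dBi


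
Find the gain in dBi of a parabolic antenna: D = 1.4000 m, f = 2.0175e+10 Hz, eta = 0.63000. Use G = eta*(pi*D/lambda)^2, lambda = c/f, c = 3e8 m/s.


lambda = c / f = 3.0000e+08 / 2.0175e+10 = 0.01486989 m
G_linear = 0.63000 * (pi * 1.4000 / 0.01486989)^2 = 55116.40
G_dBi = 10 * log10(55116.40) = 47.41 dBi

47.41 dBi


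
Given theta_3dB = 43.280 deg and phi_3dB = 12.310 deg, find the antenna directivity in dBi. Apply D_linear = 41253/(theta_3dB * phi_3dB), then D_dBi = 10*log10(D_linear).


D_linear = 41253 / (43.280 * 12.310) = 77.43017
D_dBi = 10 * log10(77.43017) = 18.89 dBi

18.89 dBi


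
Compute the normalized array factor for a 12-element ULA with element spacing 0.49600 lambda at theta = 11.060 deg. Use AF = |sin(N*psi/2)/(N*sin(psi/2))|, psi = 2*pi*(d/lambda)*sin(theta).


psi = 2*pi*0.49600*sin(11.060 deg) = 0.5978518 rad
AF = |sin(12*0.5978518/2) / (12*sin(0.5978518/2))| = 0.1219

0.1219


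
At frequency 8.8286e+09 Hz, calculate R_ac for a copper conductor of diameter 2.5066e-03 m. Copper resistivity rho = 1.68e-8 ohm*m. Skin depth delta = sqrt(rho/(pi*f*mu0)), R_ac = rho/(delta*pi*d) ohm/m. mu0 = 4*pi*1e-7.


delta = sqrt(1.68e-8 / (pi * 8.8286e+09 * 4*pi*1e-7)) = 6.942707e-07 m
R_ac = 1.68e-8 / (6.942707e-07 * pi * 2.5066e-03) = 3.073 ohm/m

3.073 ohm/m


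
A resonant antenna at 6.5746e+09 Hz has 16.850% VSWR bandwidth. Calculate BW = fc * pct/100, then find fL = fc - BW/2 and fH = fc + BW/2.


BW = 6.5746e+09 * 16.850/100 = 1.107820e+09 Hz
fL = 6.5746e+09 - 1.107820e+09/2 = 6.021e+09 Hz
fH = 6.5746e+09 + 1.107820e+09/2 = 7.129e+09 Hz

BW=1.108e+09 Hz, fL=6.021e+09 Hz, fH=7.129e+09 Hz


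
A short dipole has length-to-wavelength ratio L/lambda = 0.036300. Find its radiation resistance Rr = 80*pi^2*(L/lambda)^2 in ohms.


Rr = 80 * pi^2 * (0.036300)^2 = 80 * 9.869604 * 1.317690e-03 = 1.040 ohm

1.040 ohm


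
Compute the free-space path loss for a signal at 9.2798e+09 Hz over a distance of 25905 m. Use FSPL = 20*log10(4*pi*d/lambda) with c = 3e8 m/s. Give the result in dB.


lambda = c / f = 3.0000e+08 / 9.2798e+09 = 0.03232828 m
FSPL = 20 * log10(4*pi*25905/0.03232828) = 140.1 dB

140.1 dB


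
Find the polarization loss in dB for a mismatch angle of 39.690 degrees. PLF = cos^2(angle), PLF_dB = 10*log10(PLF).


PLF_linear = cos^2(39.690 deg) = 0.5921472
PLF_dB = 10 * log10(0.5921472) = -2.276 dB

-2.276 dB


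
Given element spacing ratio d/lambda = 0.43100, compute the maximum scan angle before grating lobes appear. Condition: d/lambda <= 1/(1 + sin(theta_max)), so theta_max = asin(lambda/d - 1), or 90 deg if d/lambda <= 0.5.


lambda/d - 1 = 1/0.43100 - 1 = 1.320186 >= 1
d/lambda <= 0.5, so the array can scan to endfire without grating lobes: theta_max = 90 deg

90 deg


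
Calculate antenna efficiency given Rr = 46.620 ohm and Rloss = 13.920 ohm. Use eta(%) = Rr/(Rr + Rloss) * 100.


eta = 46.620 / (46.620 + 13.920) * 100 = 77.01%

77.01%


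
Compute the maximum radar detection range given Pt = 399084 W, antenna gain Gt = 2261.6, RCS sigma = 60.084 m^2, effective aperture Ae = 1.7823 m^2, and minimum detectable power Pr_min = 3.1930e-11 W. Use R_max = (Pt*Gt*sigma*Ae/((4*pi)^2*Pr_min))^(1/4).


R^4 = 399084*2261.6*60.084*1.7823 / ((4*pi)^2 * 3.1930e-11) = 1.916907e+19
R_max = 1.916907e+19^0.25 = 66168 m

66168 m


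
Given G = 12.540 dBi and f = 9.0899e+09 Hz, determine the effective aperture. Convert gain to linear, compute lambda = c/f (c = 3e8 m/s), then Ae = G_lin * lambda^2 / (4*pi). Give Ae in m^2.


lambda = c / f = 3.0000e+08 / 9.0899e+09 = 0.03300366 m
G_linear = 10^(12.540/10) = 17.94734
Ae = G_linear * lambda^2 / (4*pi) = 17.94734 * 0.03300366^2 / (4*pi) = 1.556e-03 m^2

1.556e-03 m^2


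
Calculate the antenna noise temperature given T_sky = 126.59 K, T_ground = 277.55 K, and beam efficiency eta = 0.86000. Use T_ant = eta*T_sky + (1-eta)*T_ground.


T_ant = 0.86000 * 126.59 + (1 - 0.86000) * 277.55 = 147.7 K

147.7 K


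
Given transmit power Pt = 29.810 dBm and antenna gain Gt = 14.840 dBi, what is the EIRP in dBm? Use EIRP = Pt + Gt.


EIRP = Pt + Gt = 29.810 + 14.840 = 44.65 dBm

44.65 dBm


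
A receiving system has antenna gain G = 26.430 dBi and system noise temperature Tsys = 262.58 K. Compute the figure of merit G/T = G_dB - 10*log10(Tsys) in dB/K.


G/T = 26.430 - 10*log10(262.58) = 26.430 - 24.19262 = 2.237 dB/K

2.237 dB/K


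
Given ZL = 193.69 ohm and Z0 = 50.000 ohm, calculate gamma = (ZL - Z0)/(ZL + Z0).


gamma = (193.69 - 50.000) / (193.69 + 50.000) = 0.5896

0.5896


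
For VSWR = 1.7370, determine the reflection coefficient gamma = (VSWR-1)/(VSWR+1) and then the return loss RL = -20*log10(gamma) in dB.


gamma = (1.7370 - 1) / (1.7370 + 1) = 0.2692729
RL = -20 * log10(0.2692729) = 11.40 dB

11.40 dB


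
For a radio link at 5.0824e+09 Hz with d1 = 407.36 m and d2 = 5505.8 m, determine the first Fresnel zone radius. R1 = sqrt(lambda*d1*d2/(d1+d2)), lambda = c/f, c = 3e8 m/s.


lambda = c / f = 3.0000e+08 / 5.0824e+09 = 0.05902723 m
R1 = sqrt(0.05902723 * 407.36 * 5505.8 / (407.36 + 5505.8)) = 4.732 m

4.732 m


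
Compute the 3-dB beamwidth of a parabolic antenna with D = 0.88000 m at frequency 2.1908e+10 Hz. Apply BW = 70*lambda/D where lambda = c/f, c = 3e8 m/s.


lambda = c / f = 3.0000e+08 / 2.1908e+10 = 0.01369363 m
BW = 70 * 0.01369363 / 0.88000 = 1.089 deg

1.089 deg


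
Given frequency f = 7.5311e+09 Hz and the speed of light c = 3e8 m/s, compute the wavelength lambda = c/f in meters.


lambda = c / f = 3.0000e+08 / 7.5311e+09 = 0.03983 m

0.03983 m


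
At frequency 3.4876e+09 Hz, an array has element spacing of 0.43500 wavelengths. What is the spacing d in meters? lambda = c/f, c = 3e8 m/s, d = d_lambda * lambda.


lambda = c / f = 3.0000e+08 / 3.4876e+09 = 0.08601904 m
d = 0.43500 * 0.08601904 = 0.03742 m

0.03742 m


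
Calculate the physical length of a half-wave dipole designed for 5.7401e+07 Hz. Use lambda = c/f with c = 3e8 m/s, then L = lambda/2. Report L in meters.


lambda = c / f = 3.0000e+08 / 5.7401e+07 = 5.226390 m
L = lambda / 2 = 5.226390 / 2 = 2.613 m

2.613 m


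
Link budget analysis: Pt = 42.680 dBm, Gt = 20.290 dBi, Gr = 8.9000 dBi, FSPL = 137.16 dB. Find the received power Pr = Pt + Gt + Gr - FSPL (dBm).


Pr = 42.680 + 20.290 + 8.9000 - 137.16 = -65.29 dBm

-65.29 dBm


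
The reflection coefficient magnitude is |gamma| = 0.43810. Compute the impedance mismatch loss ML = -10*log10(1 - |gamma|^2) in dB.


ML = -10 * log10(1 - 0.43810^2) = -10 * log10(0.80806839) = 0.9255 dB

0.9255 dB


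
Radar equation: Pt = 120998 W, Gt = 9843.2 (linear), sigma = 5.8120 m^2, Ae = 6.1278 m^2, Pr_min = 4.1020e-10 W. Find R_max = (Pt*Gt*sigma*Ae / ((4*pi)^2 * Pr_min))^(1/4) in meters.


R^4 = 120998*9843.2*5.8120*6.1278 / ((4*pi)^2 * 4.1020e-10) = 6.548311e+17
R_max = 6.548311e+17^0.25 = 28447 m

28447 m


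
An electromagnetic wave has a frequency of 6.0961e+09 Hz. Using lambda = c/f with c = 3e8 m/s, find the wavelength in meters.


lambda = c / f = 3.0000e+08 / 6.0961e+09 = 0.04921 m

0.04921 m


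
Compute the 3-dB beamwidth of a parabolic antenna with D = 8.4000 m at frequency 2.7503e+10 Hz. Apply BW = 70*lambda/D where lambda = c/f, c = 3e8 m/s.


lambda = c / f = 3.0000e+08 / 2.7503e+10 = 0.01090790 m
BW = 70 * 0.01090790 / 8.4000 = 0.09090 deg

0.09090 deg


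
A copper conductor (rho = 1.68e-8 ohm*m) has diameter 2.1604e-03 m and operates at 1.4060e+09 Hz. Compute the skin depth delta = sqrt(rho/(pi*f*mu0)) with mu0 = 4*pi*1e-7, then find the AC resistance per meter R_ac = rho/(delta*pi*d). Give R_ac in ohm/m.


delta = sqrt(1.68e-8 / (pi * 1.4060e+09 * 4*pi*1e-7)) = 1.739731e-06 m
R_ac = 1.68e-8 / (1.739731e-06 * pi * 2.1604e-03) = 1.423 ohm/m

1.423 ohm/m


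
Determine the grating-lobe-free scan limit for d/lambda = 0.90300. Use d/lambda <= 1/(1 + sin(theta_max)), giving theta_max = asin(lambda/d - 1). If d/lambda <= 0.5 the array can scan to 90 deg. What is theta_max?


lambda/d - 1 = 1/0.90300 - 1 = 0.1074197
theta_max = asin(0.1074197) = 6.167 deg

6.167 deg


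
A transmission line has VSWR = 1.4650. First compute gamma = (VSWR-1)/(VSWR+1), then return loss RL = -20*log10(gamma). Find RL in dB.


gamma = (1.4650 - 1) / (1.4650 + 1) = 0.1886410
RL = -20 * log10(0.1886410) = 14.49 dB

14.49 dB
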